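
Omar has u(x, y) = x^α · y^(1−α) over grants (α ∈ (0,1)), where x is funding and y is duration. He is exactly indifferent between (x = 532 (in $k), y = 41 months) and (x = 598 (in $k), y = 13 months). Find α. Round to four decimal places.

The Cobb–Douglas utilities coincide, so 532^α·41^(1−α) = 598^α·13^(1−α).
Rearrange to (532/598)^α = (13/41)^(1−α) and take logs: α·-0.1169473 = (1−α)·-1.1486227.
Thus α·(-1.2655700) = -1.1486227, so α = -1.1486227/-1.2655700 ≈ 0.9076.

α ≈ 0.9076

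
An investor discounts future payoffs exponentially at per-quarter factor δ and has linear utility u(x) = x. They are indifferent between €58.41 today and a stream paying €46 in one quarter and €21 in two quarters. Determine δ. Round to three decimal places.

δ ≈ 0.900

Present value of the stream is 46·δ + 21·δ². Indifference gives 46δ + 21δ² = 58.41.
So 21δ² + 46δ − 58.41 = 0.
δ = (−46 + √(46² + 4·21·58.41)) / (2·21) = (−46 + √7022.44) / 42 ≈ 0.900.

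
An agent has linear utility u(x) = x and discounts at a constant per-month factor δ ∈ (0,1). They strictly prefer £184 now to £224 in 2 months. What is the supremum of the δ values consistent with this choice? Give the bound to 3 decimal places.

The preference means 184 > δ^2·224.
Hence δ^2 < 184/224 = 0.82143, and x ↦ x^(1/2) is increasing on (0,∞).
δ < 0.82143^(1/2) = 0.906.

δ < 0.906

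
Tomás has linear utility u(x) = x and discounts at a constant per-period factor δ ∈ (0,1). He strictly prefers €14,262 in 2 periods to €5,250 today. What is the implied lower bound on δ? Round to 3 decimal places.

δ > 0.607

Comparing present values: 5250 < δ^2·14262.
Dividing by 14262: δ^2 > 0.36811. Both sides are positive, so the square root keeps the direction.
δ > (5250/14262)^(1/2) ≈ 0.607.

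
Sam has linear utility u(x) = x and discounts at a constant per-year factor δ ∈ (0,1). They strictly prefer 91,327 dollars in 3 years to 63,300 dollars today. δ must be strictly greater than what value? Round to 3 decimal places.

δ > 0.885

Under u(x) = x this choice says 63300 < δ^3·91327.
So δ^3 > 63300/91327 = 0.69311; taking the cube root of both positive sides preserves the inequality.
δ > 0.69311^(1/3) = 0.885.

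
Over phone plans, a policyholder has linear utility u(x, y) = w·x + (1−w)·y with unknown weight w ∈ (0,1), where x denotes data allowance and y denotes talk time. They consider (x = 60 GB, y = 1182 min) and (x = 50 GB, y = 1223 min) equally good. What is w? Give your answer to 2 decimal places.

Equating utilities: w·60 + (1−w)·1182 = w·50 + (1−w)·1223.
w·(60−50) = (1−w)·(1223−1182), i.e. w·10 = (1−w)·41.
So w/(1−w) = 41/10 = 4.1000, giving w = 41/(10+41) = 0.80.

w = 0.80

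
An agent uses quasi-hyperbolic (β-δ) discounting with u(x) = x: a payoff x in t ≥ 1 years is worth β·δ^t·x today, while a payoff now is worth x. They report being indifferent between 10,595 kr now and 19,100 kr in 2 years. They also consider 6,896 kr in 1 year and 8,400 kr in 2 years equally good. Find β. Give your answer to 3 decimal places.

β ≈ 0.823

From the later pair, β·δ^1·6896 = β·δ^2·8400; dividing through, δ = 6896/8400 = 0.82095.
The first indifference: 10595 = β·δ^2·19100, so β = 10595/(δ^2·19100) = 10595/(0.67396·19100) ≈ 0.823.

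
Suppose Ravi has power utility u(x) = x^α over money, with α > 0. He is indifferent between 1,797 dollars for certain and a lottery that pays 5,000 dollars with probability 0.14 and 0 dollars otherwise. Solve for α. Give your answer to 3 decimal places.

Since u(0) = 0, the lottery's EU is 0.14·5000^α.
Equating: 1797^α = 0.14·5000^α, i.e. 0.3594^α = 0.14.
Take logs: α = ln 0.14 / ln(1797/5000) ≈ 1.92131.

α ≈ 1.921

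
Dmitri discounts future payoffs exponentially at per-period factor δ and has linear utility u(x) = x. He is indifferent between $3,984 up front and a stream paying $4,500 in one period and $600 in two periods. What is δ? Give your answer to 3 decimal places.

δ ≈ 0.800

The stream is worth 4500δ + 600δ² today, so 4500δ + 600δ² = 3984.
So 600δ² + 4500δ − 3984 = 0.
By the quadratic formula (taking the positive root), δ = (−4500 + √29811600.00) / 1200 ≈ 0.800.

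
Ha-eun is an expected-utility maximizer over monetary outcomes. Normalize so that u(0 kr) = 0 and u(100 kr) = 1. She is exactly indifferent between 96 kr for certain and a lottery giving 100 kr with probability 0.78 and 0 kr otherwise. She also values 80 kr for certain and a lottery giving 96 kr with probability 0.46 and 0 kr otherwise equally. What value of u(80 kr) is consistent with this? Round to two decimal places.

0.36

First, u(96 kr) = 0.78·u(100 kr) + 0.22·u(0 kr) = 0.78.
Chaining: u(80 kr) = 0.46·0.78 + 0.54·0.00 = 0.3588.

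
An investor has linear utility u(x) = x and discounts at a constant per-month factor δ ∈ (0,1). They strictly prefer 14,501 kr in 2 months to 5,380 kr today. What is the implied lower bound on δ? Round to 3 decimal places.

The preference means 5380 < δ^2·14501.
Dividing by 14501: δ^2 > 0.37101. Both sides are positive, so the square root keeps the direction.
δ > 0.37101^(1/2) = 0.609.

δ > 0.609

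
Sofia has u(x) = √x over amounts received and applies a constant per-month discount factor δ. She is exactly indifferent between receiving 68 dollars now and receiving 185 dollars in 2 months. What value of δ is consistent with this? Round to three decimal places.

The payoff in 2 months is discounted by δ^2, so u(68) = δ^2·u(185) and δ^2 = u(68)/u(185).
With u(x) = √x: δ^2 = √68/√185 = √(68/185) = 0.60627.
So δ = 0.60627^(1/2) ≈ 0.779.

δ ≈ 0.779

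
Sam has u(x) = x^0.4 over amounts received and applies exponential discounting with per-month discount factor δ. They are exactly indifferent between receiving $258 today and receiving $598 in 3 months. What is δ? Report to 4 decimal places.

Equating discounted utilities: u(258) = δ^3·u(598) ⇒ δ^3 = u(258)/u(598).
Since u(x) = x^0.4, δ^3 = (258/598)^0.4 = 0.43144^0.4 = 0.71444.
Hence δ = (0.71444)^(1/3) = 0.893969.

δ ≈ 0.8940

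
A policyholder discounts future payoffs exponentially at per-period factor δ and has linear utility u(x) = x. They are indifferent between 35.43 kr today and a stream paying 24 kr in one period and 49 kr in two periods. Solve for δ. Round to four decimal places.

δ ≈ 0.6400

The stream is worth 24δ + 49δ² today, so 24δ + 49δ² = 35.43.
So 49δ² + 24δ − 35.43 = 0.
δ = (−24 + √(24² + 4·49·35.43)) / (2·49) = (−24 + √7520.28) / 98 ≈ 0.6400.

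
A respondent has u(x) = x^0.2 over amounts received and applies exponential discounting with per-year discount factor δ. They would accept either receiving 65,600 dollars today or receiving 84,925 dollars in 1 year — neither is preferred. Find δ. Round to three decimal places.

δ ≈ 0.950

Equating discounted utilities: u(65600) = δ·u(84925) ⇒ δ = u(65600)/u(84925).
With u(x) = x^0.2: δ = 65600^0.2/84925^0.2 = (65600/84925)^0.2 = 0.94967.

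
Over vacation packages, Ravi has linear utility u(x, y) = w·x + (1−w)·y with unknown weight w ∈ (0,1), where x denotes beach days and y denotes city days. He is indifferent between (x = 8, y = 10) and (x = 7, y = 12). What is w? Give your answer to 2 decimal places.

w = 0.67

Indifference: w·8 + (1−w)·10 = w·7 + (1−w)·12.
Rearranging, 1·w − 2·(1−w) = 0.
So w/(1−w) = 2/1 = 2.0000, giving w = 2/(1+2) = 0.67.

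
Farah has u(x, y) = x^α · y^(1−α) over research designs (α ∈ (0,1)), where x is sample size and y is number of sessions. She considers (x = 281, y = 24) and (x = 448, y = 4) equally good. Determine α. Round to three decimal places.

Set the two utilities equal: 281^α·24^(1−α) = 448^α·4^(1−α).
Taking logs: α·ln 281 + (1−α)·ln 24 = α·ln 448 + (1−α)·ln 4, i.e. α·-0.466439 = (1−α)·-1.791759.
So α/(1−α) = (-1.791759)/(-0.466439) = 3.841358, and α = 3.841358/4.841358 ≈ 0.793.

α ≈ 0.793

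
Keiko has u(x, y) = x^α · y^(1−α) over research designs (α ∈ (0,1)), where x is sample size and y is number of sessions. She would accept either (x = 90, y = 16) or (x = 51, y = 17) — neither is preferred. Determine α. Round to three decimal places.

Indifference: 90^α · 16^(1−α) = 51^α · 17^(1−α).
Rearrange to (90/51)^α = (17/16)^(1−α) and take logs: α·0.567984 = (1−α)·0.060625.
So α/(1−α) = (0.060625)/(0.567984) = 0.106737, and α = 0.106737/1.106737 ≈ 0.096.

α ≈ 0.096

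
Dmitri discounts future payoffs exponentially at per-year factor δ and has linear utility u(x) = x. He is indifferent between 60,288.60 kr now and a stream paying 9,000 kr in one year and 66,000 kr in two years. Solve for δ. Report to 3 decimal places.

δ ≈ 0.890

The stream is worth 9000δ + 66000δ² today, so 9000δ + 66000δ² = 60288.60.
So 66000δ² + 9000δ − 60288.60 = 0.
By the quadratic formula (taking the positive root), δ = (−9000 + √15997190400.00) / 132000 ≈ 0.890.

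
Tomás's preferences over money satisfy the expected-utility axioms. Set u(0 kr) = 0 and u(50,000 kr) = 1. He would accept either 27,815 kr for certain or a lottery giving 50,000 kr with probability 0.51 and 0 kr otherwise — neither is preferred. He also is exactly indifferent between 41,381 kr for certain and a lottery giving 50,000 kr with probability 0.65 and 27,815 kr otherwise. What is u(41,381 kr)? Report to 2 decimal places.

0.83

From the first indifference, u(27,815 kr) = 0.51·u(50,000 kr) + 0.49·u(0 kr) = 0.51·1 + 0.49·0 = 0.51.
Then u(41,381 kr) = 0.65·u(50,000 kr) + 0.35·u(27,815 kr) = 0.65·1.00 + 0.35·0.51 = 0.8285.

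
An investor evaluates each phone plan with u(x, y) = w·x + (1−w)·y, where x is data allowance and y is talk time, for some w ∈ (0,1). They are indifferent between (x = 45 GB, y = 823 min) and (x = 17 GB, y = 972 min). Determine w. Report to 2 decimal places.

Equating utilities: w·45 + (1−w)·823 = w·17 + (1−w)·972.
Collecting terms: w·28 = (1−w)·149.
The marginal rate of substitution is 149/28, so w = 149/(28+149) = 0.84.

w = 0.84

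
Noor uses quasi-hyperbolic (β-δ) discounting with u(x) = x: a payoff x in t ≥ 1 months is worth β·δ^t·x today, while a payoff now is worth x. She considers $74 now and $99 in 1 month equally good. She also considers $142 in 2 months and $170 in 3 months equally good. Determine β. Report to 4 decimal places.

The second indifference involves only future payoffs, so β cancels: β·δ^2·142 = β·δ^3·170, giving δ = 142/170 = 0.83529.
Substituting δ into 74 = β·δ·99: β = 74/(82.694) ≈ 0.8949.

β ≈ 0.8949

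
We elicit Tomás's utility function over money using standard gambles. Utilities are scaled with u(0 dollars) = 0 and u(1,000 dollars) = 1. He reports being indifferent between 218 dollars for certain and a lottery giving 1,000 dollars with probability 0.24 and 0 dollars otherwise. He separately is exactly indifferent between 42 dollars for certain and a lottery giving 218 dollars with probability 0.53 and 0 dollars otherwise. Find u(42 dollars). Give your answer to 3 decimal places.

From the first indifference, u(218 dollars) = 0.24·u(1,000 dollars) + 0.76·u(0 dollars) = 0.24·1 + 0.76·0 = 0.24.
Chaining: u(42 dollars) = 0.53·0.24 + 0.47·0.00 = 0.1272.

0.127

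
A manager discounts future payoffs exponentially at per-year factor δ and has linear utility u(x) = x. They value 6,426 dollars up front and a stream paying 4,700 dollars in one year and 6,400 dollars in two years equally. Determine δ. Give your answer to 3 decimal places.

δ ≈ 0.700

The stream is worth 4700δ + 6400δ² today, so 4700δ + 6400δ² = 6426.
So 6400δ² + 4700δ − 6426 = 0.
The positive root is δ = [−4700 + √(4700² + 4·6400·6426)] / (2·6400) = (−4700 + 13660.000)/12800 ≈ 0.700.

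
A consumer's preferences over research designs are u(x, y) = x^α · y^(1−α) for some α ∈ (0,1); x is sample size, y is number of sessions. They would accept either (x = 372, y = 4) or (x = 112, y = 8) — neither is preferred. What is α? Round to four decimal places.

Indifference: 372^α · 4^(1−α) = 112^α · 8^(1−α).
(372/112)^α = (8/4)^(1−α); take logs: α·ln(372/112) = (1−α)·ln(8/4), i.e. α·1.2003950 = (1−α)·0.6931472.
With A = 1.2003950 and B = 0.6931472: α·A = (1−α)·B, so α = B/(A+B) = 0.6931472/1.8935422 ≈ 0.3661.

α ≈ 0.3661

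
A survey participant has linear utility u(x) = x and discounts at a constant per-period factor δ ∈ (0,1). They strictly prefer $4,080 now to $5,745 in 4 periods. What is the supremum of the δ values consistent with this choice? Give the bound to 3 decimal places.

The preference means 4080 > δ^4·5745.
Hence δ^4 < 4080/5745 = 0.71018, and x ↦ x^(1/4) is increasing on (0,∞).
δ < 0.71018^(1/4) = 0.918.

δ < 0.918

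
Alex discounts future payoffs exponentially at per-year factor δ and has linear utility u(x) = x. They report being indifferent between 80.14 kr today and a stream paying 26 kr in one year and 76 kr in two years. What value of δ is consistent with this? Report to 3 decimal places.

δ ≈ 0.870

The stream is worth 26δ + 76δ² today, so 26δ + 76δ² = 80.14.
That is, 76δ² + 26δ − 80.14 = 0, a quadratic in δ.
The positive root is δ = [−26 + √(26² + 4·76·80.14)] / (2·76) = (−26 + 158.236)/152 ≈ 0.870.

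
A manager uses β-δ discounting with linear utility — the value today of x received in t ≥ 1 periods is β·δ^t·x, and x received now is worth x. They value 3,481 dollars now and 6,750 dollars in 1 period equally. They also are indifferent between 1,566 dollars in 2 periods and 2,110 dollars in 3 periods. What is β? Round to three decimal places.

β ≈ 0.695

From the later pair, β·δ^2·1566 = β·δ^3·2110; dividing through, δ = 1566/2110 = 0.74218.
Substituting δ into 3481 = β·δ·6750: β = 3481/(5009.716) ≈ 0.695.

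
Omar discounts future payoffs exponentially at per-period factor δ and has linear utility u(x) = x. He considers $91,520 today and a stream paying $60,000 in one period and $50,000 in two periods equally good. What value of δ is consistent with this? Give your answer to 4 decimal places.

δ ≈ 0.8800

Present value of the stream is 60000·δ + 50000·δ². Indifference gives 60000δ + 50000δ² = 91520.
Rearranged: 50000δ² + 60000δ − 91520 = 0.
The positive root is δ = [−60000 + √(60000² + 4·50000·91520)] / (2·50000) = (−60000 + 148000.000)/100000 ≈ 0.8800.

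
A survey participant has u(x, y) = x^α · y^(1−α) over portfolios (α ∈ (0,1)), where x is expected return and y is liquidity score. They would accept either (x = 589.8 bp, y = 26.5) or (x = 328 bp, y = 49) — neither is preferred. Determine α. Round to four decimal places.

α ≈ 0.5116

Set the two utilities equal: 589.8^α·26.5^(1−α) = 328^α·49^(1−α).
Taking logs: α·ln 589.8 + (1−α)·ln 26.5 = α·ln 328 + (1−α)·ln 49, i.e. α·0.5867699 = (1−α)·0.6146756.
So α/(1−α) = (0.6146756)/(0.5867699) = 1.0475582, and α = 1.0475582/2.0475582 ≈ 0.5116.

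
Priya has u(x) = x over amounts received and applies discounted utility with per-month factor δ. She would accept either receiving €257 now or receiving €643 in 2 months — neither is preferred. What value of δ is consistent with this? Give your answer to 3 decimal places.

Indifference means u(257) = δ^2 · u(643), so δ^2 = u(257)/u(643).
With u(x) = x: δ^2 = 257/643 = 0.39969.
So δ = 0.39969^(1/2) ≈ 0.632.

δ ≈ 0.632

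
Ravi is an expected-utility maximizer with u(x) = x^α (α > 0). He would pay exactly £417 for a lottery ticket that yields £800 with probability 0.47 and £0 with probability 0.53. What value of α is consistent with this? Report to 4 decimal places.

α ≈ 1.1589

The lottery's expected utility is 0.47·u(800) + 0.53·u(0) = 0.47·800^α (since u(0) = 0 for α > 0).
Equating: 417^α = 0.47·800^α, i.e. 0.5212^α = 0.47.
Taking logs: α·ln(417/800) = ln(0.47), so α = -0.7550226 / -0.6515255 ≈ 1.1589.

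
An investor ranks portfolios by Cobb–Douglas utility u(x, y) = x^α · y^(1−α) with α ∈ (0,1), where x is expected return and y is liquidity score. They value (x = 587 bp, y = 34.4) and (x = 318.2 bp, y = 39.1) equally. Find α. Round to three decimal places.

The Cobb–Douglas utilities coincide, so 587^α·34.4^(1−α) = 318.2^α·39.1^(1−α).
Rearrange to (587/318.2)^α = (39.1/34.4)^(1−α) and take logs: α·0.612345 = (1−α)·0.128066.
With A = 0.612345 and B = 0.128066: α·A = (1−α)·B, so α = B/(A+B) = 0.128066/0.740411 ≈ 0.173.

α ≈ 0.173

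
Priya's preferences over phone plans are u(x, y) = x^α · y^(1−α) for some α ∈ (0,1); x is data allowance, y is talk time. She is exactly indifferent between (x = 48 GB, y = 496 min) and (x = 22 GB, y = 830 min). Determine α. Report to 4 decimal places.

α ≈ 0.3976

Set the two utilities equal: 48^α·496^(1−α) = 22^α·830^(1−α).
Rearrange to (48/22)^α = (830/496)^(1−α) and take logs: α·0.7801586 = (1−α)·0.5148498.
So α/(1−α) = (0.5148498)/(0.7801586) = 0.6599297, and α = 0.6599297/1.6599297 ≈ 0.3976.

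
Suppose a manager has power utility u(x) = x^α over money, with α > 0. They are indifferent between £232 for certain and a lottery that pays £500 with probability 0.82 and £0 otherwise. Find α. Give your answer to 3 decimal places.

α ≈ 0.258

The lottery's expected utility is 0.82·u(500) + 0.18·u(0) = 0.82·500^α (since u(0) = 0 for α > 0).
Indifference: 232^α = 0.82·500^α, so (232/500)^α = 0.82.
α = ln(0.82) / ln(232/500) = -0.198451/-0.767871 ≈ 0.258.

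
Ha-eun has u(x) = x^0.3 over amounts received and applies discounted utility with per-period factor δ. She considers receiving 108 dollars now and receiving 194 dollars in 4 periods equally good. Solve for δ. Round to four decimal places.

Equating discounted utilities: u(108) = δ^4·u(194) ⇒ δ^4 = u(108)/u(194).
With u(x) = x^0.3: δ^4 = 108^0.3/194^0.3 = (108/194)^0.3 = 0.83885.
Hence δ = (0.83885)^(1/4) = 0.957021.

δ ≈ 0.9570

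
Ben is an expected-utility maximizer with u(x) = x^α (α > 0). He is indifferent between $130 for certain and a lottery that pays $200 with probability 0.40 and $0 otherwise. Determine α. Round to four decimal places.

α ≈ 2.1270

EU(lottery) = 0.40·200^α + 0.60·0 = 0.40·200^α.
Equating: 130^α = 0.40·200^α, i.e. 0.6500^α = 0.40.
α = ln(0.40) / ln(130/200) = -0.9162907/-0.4307829 ≈ 2.1270.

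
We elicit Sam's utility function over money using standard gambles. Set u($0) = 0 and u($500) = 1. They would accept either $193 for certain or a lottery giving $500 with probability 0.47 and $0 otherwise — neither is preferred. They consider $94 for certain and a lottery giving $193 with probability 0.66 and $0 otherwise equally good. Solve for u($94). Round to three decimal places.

0.310

The first gamble pins u($193): it must equal 0.47·1 + 0.53·0 = 0.47.
Chaining: u($94) = 0.66·0.47 + 0.34·0.00 = 0.3102.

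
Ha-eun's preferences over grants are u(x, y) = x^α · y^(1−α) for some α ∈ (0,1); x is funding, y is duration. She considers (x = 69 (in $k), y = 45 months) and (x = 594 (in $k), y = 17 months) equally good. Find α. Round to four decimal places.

α ≈ 0.3114

Set the two utilities equal: 69^α·45^(1−α) = 594^α·17^(1−α).
Taking logs: α·ln 69 + (1−α)·ln 45 = α·ln 594 + (1−α)·ln 17, i.e. α·-2.1527728 = (1−α)·-0.9734491.
So α/(1−α) = (-0.9734491)/(-2.1527728) = 0.4521839, and α = 0.4521839/1.4521839 ≈ 0.3114.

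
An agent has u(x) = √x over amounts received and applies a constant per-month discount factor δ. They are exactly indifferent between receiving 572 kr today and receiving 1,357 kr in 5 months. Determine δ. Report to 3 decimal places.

δ ≈ 0.917

Indifference means u(572) = δ^5 · u(1357), so δ^5 = u(572)/u(1357).
Since u(x) = √x, δ^5 = √(572/1357) = 0.64924.
Hence δ = (0.64924)^(1/5) = 0.91724.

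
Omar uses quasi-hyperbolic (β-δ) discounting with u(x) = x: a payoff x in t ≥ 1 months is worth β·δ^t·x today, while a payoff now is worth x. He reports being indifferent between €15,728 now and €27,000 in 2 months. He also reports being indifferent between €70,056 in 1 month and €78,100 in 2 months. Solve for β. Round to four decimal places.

Both payoffs in the second observation are in the future, so β drops out: δ^1·70056 = δ^2·78100 ⇒ δ = 70056/78100 = 0.89700.
The first indifference: 15728 = β·δ^2·27000, so β = 15728/(δ^2·27000) = 15728/(0.80462·27000) ≈ 0.7240.

β ≈ 0.7240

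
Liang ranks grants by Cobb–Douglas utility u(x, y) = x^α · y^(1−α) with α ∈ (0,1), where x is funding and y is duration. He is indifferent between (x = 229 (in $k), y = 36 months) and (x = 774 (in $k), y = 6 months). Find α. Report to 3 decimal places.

α ≈ 0.595

Set the two utilities equal: 229^α·36^(1−α) = 774^α·6^(1−α).
Rearrange to (229/774)^α = (6/36)^(1−α) and take logs: α·-1.217850 = (1−α)·-1.791759.
Thus α·(-3.009609) = -1.791759, so α = -1.791759/-3.009609 ≈ 0.595.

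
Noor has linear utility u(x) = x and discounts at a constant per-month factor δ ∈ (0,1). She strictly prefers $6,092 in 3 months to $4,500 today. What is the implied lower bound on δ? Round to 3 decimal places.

The preference means 4500 < δ^3·6092.
Dividing by 6092: δ^3 > 0.73867. Both sides are positive, so the cube root keeps the direction.
δ > (4500/6092)^(1/3) ≈ 0.904.

δ > 0.904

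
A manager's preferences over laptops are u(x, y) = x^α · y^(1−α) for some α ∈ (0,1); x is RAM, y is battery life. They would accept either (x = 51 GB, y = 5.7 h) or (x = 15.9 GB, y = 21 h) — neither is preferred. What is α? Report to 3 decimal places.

α ≈ 0.528

The Cobb–Douglas utilities coincide, so 51^α·5.7^(1−α) = 15.9^α·21^(1−α).
Taking logs: α·ln 51 + (1−α)·ln 5.7 = α·ln 15.9 + (1−α)·ln 21, i.e. α·1.165507 = (1−α)·1.304056.
Thus α·(2.469563) = 1.304056, so α = 1.304056/2.469563 ≈ 0.528.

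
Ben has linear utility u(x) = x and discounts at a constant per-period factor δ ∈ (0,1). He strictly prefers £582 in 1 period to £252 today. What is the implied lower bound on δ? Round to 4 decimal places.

δ > 0.4330

Under u(x) = x this choice says 252 < δ·582.
So δ > 252/582 = 0.43299.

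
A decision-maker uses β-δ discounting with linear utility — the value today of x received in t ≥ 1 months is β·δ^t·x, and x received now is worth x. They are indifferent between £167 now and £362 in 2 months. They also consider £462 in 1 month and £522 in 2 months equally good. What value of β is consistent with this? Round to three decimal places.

Both payoffs in the second observation are in the future, so β drops out: δ^1·462 = δ^2·522 ⇒ δ = 462/522 = 0.88506.
Substituting δ into 167 = β·δ^2·362: β = 167/(283.564) ≈ 0.589.

β ≈ 0.589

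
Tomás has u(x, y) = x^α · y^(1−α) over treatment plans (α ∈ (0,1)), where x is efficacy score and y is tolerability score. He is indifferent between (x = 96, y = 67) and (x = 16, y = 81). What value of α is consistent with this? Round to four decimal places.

α ≈ 0.0958

Set the two utilities equal: 96^α·67^(1−α) = 16^α·81^(1−α).
Taking logs: α·ln 96 + (1−α)·ln 67 = α·ln 16 + (1−α)·ln 81, i.e. α·1.7917595 = (1−α)·0.1897565.
Thus α·(1.9815160) = 0.1897565, so α = 0.1897565/1.9815160 ≈ 0.0958.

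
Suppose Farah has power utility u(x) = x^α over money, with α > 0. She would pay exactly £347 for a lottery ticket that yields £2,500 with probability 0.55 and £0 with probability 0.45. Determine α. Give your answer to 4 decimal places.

α ≈ 0.3027

The lottery's expected utility is 0.55·u(2500) + 0.45·u(0) = 0.55·2500^α (since u(0) = 0 for α > 0).
Setting u(347) equal to that: 347^α = 0.55·2500^α ⇒ (347/2500)^α = 0.55.
α = ln(0.55) / ln(347/2500) = -0.5978370/-1.9747212 ≈ 0.3027.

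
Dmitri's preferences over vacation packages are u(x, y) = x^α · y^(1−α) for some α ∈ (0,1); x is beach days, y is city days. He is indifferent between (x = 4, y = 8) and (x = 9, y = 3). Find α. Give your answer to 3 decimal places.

Set the two utilities equal: 4^α·8^(1−α) = 9^α·3^(1−α).
(4/9)^α = (3/8)^(1−α); take logs: α·ln(4/9) = (1−α)·ln(3/8), i.e. α·-0.810930 = (1−α)·-0.980829.
So α/(1−α) = (-0.980829)/(-0.810930) = 1.209511, and α = 1.209511/2.209511 ≈ 0.547.

α ≈ 0.547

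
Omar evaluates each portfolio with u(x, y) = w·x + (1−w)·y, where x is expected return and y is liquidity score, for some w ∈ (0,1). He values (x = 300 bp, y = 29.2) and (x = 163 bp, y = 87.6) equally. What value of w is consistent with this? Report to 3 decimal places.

Equating utilities: w·300 + (1−w)·29.2 = w·163 + (1−w)·87.6.
Collecting terms: w·137 = (1−w)·58.4.
Hence w = 58.4/(137+58.4) = 58.4/195.4 = 0.299.

w = 0.299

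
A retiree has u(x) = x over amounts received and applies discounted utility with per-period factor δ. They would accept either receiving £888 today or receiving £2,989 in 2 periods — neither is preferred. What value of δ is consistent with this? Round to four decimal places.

δ ≈ 0.5451

Indifference means u(888) = δ^2 · u(2989), so δ^2 = u(888)/u(2989).
With u(x) = x: δ^2 = 888/2989 = 0.29709.
So δ = 0.29709^(1/2) ≈ 0.5451.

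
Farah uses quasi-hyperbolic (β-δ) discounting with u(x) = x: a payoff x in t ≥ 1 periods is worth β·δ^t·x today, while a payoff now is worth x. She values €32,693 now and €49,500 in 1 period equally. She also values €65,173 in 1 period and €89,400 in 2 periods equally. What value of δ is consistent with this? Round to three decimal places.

The second indifference involves only future payoffs, so β cancels: β·δ^1·65173 = β·δ^2·89400, giving δ = 65173/89400 = 0.72900.

δ ≈ 0.729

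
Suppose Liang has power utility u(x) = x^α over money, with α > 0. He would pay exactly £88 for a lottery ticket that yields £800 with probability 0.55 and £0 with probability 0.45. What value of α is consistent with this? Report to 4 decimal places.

The lottery's expected utility is 0.55·u(800) + 0.45·u(0) = 0.55·800^α (since u(0) = 0 for α > 0).
Indifference: 88^α = 0.55·800^α, so (88/800)^α = 0.55.
Take logs: α = ln 0.55 / ln(88/800) ≈ 0.270848.

α ≈ 0.2708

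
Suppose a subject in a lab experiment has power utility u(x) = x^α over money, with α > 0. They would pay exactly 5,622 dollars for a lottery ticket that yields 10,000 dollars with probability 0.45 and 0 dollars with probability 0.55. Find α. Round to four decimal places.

α ≈ 1.3865

The lottery's expected utility is 0.45·u(10000) + 0.55·u(0) = 0.45·10000^α (since u(0) = 0 for α > 0).
Indifference: 5622^α = 0.45·10000^α, so (5622/10000)^α = 0.45.
Take logs: α = ln 0.45 / ln(5622/10000) ≈ 1.386545.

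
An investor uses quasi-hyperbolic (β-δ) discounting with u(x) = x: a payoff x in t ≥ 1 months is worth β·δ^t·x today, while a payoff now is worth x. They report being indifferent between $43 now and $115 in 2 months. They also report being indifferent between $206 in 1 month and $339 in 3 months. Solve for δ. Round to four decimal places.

δ ≈ 0.7795

Both payoffs in the second observation are in the future, so β drops out: δ^1·206 = δ^3·339 ⇒ δ^2 = 206/339 = 0.60767, so δ = 0.77953.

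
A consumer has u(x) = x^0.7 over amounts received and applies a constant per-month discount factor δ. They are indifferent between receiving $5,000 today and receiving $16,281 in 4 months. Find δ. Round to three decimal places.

δ ≈ 0.813

Equating discounted utilities: u(5000) = δ^4·u(16281) ⇒ δ^4 = u(5000)/u(16281).
With u(x) = x^0.7: δ^4 = 5000^0.7/16281^0.7 = (5000/16281)^0.7 = 0.43763.
Taking the 4th root: δ = 0.43763^(1/4) ≈ 0.813.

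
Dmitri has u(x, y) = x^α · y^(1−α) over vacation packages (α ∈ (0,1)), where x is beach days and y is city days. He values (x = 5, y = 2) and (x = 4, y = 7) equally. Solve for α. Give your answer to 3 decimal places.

The Cobb–Douglas utilities coincide, so 5^α·2^(1−α) = 4^α·7^(1−α).
Rearrange to (5/4)^α = (7/2)^(1−α) and take logs: α·0.223144 = (1−α)·1.252763.
With A = 0.223144 and B = 1.252763: α·A = (1−α)·B, so α = B/(A+B) = 1.252763/1.475907 ≈ 0.849.

α ≈ 0.849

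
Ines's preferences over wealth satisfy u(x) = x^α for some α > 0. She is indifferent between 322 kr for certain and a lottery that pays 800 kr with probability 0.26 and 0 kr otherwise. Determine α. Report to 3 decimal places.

The lottery's expected utility is 0.26·u(800) + 0.74·u(0) = 0.26·800^α (since u(0) = 0 for α > 0).
Indifference: 322^α = 0.26·800^α, so (322/800)^α = 0.26.
Taking logs: α·ln(322/800) = ln(0.26), so α = -1.347074 / -0.910060 ≈ 1.480.

α ≈ 1.480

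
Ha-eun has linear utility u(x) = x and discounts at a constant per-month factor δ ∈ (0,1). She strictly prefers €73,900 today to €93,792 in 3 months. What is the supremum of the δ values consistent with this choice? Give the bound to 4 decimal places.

δ < 0.9236

The preference means 73900 > δ^3·93792.
Dividing by 93792: δ^3 < 0.78791. Both sides are positive, so the cube root keeps the direction.
δ < 0.78791^(1/3) = 0.9236.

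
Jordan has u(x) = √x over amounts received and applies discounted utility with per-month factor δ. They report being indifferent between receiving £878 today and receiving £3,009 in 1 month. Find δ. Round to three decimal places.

The payoff in 1 month is discounted by δ, so u(878) = δ·u(3009) and δ = u(878)/u(3009).
With u(x) = √x: δ = √878/√3009 = √(878/3009) = 0.54018.

δ ≈ 0.540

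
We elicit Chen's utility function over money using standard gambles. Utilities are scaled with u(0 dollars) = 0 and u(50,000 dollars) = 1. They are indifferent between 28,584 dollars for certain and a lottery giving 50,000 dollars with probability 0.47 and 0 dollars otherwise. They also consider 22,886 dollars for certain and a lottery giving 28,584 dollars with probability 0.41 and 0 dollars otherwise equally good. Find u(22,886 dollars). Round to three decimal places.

From the first indifference, u(28,584 dollars) = 0.47·u(50,000 dollars) + 0.53·u(0 dollars) = 0.47·1 + 0.53·0 = 0.47.
Then u(22,886 dollars) = 0.41·u(28,584 dollars) + 0.59·u(0 dollars) = 0.41·0.47 + 0.59·0.00 = 0.1927.

0.193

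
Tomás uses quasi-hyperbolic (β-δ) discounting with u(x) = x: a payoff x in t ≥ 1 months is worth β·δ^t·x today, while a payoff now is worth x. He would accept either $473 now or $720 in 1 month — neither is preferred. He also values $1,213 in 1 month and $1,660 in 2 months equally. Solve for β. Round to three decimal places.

Both payoffs in the second observation are in the future, so β drops out: δ^1·1213 = δ^2·1660 ⇒ δ = 1213/1660 = 0.73072.
Now use the now-vs-future pair: 473 = β·δ·720 gives β = 473/(0.73072·720) ≈ 0.899.

β ≈ 0.899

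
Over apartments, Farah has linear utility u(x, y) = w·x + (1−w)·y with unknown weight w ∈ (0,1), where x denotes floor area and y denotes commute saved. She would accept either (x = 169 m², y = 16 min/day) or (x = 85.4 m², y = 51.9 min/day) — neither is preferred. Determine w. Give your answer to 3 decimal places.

w = 0.300

Indifference: w·169 + (1−w)·16 = w·85.4 + (1−w)·51.9.
Collecting terms: w·83.6 = (1−w)·35.9.
The marginal rate of substitution is 35.9/83.6, so w = 35.9/(83.6+35.9) = 0.300.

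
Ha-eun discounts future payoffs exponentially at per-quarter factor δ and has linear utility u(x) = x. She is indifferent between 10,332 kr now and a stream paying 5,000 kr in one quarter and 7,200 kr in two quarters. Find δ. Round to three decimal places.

δ ≈ 0.900

Present value of the stream is 5000·δ + 7200·δ². Indifference gives 5000δ + 7200δ² = 10332.
Rearranged: 7200δ² + 5000δ − 10332 = 0.
By the quadratic formula (taking the positive root), δ = (−5000 + √322561600.00) / 14400 ≈ 0.900.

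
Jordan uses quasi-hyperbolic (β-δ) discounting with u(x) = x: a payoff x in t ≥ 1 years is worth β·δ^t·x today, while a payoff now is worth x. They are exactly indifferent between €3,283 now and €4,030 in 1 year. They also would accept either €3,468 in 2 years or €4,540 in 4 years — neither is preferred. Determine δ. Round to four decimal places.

The second indifference involves only future payoffs, so β cancels: β·δ^2·3468 = β·δ^4·4540, giving δ^2 = 3468/4540 = 0.76388, so δ = 0.87400.

δ ≈ 0.8740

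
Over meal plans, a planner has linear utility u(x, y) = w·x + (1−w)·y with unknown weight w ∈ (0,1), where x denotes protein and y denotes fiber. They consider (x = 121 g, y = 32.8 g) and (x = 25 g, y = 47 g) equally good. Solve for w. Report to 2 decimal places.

Indifference: w·121 + (1−w)·32.8 = w·25 + (1−w)·47.
Collecting terms: w·96 = (1−w)·14.2.
Hence w = 14.2/(96+14.2) = 14.2/110.2 = 0.13.

w = 0.13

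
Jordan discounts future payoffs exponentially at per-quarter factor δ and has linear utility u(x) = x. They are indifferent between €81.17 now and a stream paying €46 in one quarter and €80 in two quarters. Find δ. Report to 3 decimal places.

Equating present values: 81.17 = 46δ + 80δ².
Rearranged: 80δ² + 46δ − 81.17 = 0.
δ = (−46 + √(46² + 4·80·81.17)) / (2·80) = (−46 + √28090.40) / 160 ≈ 0.760.

δ ≈ 0.760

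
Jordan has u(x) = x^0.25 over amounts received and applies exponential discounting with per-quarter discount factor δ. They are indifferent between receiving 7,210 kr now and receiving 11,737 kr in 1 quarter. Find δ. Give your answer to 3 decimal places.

Equating discounted utilities: u(7210) = δ·u(11737) ⇒ δ = u(7210)/u(11737).
Since u(x) = x^0.25, δ = (7210/11737)^0.25 = 0.61430^0.25 = 0.88531.

δ ≈ 0.885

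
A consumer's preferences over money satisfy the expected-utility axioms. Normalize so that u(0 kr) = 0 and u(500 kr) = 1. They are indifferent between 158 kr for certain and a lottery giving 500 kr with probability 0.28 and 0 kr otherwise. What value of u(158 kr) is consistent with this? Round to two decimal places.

The indifference gives u(158 kr) = 0.28·u(500 kr) + 0.72·u(0 kr) = 0.28·1 + 0.72·0 = 0.28.

0.28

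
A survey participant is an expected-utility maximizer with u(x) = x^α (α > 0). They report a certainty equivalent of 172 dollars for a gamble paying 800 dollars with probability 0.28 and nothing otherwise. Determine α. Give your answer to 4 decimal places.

α ≈ 0.8282

Since u(0) = 0, the lottery's EU is 0.28·800^α.
Indifference: 172^α = 0.28·800^α, so (172/800)^α = 0.28.
Take logs: α = ln 0.28 / ln(172/800) ≈ 0.828151.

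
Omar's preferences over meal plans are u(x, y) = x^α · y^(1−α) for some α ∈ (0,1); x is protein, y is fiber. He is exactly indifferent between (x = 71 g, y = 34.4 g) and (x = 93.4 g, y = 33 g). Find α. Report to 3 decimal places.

α ≈ 0.132

Set the two utilities equal: 71^α·34.4^(1−α) = 93.4^α·33^(1−α).
(71/93.4)^α = (33/34.4)^(1−α); take logs: α·ln(71/93.4) = (1−α)·ln(33/34.4), i.e. α·-0.274211 = (1−α)·-0.041549.
With A = -0.274211 and B = -0.041549: α·A = (1−α)·B, so α = B/(A+B) = -0.041549/-0.315760 ≈ 0.132.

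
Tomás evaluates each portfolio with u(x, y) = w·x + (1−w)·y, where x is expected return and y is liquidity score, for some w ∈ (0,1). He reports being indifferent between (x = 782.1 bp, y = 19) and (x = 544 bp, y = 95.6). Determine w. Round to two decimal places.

Equating utilities: w·782.1 + (1−w)·19 = w·544 + (1−w)·95.6.
Rearranging, 238.1·w − 76.6·(1−w) = 0.
So w/(1−w) = 76.6/238.1 = 0.3217, giving w = 76.6/(238.1+76.6) = 0.24.

w = 0.24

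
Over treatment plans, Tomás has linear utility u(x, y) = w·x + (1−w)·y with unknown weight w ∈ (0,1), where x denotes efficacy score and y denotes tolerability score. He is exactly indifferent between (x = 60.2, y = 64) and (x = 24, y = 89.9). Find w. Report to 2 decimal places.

w = 0.42

Indifference: w·60.2 + (1−w)·64 = w·24 + (1−w)·89.9.
Collecting terms: w·36.2 = (1−w)·25.9.
Hence w = 25.9/(36.2+25.9) = 25.9/62.1 = 0.42.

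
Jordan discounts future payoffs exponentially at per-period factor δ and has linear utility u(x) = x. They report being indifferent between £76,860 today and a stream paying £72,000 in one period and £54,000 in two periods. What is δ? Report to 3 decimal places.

δ ≈ 0.700

Present value of the stream is 72000·δ + 54000·δ². Indifference gives 72000δ + 54000δ² = 76860.
That is, 54000δ² + 72000δ − 76860 = 0, a quadratic in δ.
By the quadratic formula (taking the positive root), δ = (−72000 + √21785760000.00) / 108000 ≈ 0.700.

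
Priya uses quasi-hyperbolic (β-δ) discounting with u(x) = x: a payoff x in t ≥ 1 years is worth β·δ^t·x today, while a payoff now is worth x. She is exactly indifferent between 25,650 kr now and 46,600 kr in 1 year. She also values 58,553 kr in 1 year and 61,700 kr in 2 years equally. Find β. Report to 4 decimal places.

β ≈ 0.5800

The second indifference involves only future payoffs, so β cancels: β·δ^1·58553 = β·δ^2·61700, giving δ = 58553/61700 = 0.94900.
The first indifference: 25650 = β·δ·46600, so β = 25650/(δ·46600) = 25650/(0.94900·46600) ≈ 0.5800.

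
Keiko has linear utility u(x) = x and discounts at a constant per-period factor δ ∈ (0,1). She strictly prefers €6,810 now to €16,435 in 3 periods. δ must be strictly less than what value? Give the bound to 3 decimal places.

δ < 0.746

Comparing present values: 6810 > δ^3·16435.
Dividing by 16435: δ^3 < 0.41436. Both sides are positive, so the cube root keeps the direction.
δ < (6810/16435)^(1/3) ≈ 0.746.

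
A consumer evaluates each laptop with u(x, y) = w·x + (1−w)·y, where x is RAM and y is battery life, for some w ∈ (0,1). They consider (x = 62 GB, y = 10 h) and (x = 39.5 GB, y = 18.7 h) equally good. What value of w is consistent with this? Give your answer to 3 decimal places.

w = 0.279

u(62,10) = u(39.5,18.7) means w·62 + (1−w)·10 = w·39.5 + (1−w)·18.7.
Rearranging, 22.5·w − 8.7·(1−w) = 0.
The marginal rate of substitution is 8.7/22.5, so w = 8.7/(22.5+8.7) = 0.279.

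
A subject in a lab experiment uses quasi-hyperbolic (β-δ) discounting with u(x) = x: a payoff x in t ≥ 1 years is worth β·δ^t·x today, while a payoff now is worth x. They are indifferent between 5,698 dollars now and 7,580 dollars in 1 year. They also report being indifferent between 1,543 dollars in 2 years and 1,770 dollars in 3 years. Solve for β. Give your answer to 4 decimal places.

From the later pair, β·δ^2·1543 = β·δ^3·1770; dividing through, δ = 1543/1770 = 0.87175.
The first indifference: 5698 = β·δ·7580, so β = 5698/(δ·7580) = 5698/(0.87175·7580) ≈ 0.8623.

β ≈ 0.8623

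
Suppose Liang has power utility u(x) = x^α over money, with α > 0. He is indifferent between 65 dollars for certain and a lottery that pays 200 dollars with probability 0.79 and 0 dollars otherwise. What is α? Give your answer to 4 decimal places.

α ≈ 0.2097

EU(lottery) = 0.79·200^α + 0.21·0 = 0.79·200^α.
Setting u(65) equal to that: 65^α = 0.79·200^α ⇒ (65/200)^α = 0.79.
Take logs: α = ln 0.79 / ln(65/200) ≈ 0.209730.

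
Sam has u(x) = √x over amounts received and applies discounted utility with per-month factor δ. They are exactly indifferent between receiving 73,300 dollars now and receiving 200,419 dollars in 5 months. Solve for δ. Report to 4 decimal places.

Equating discounted utilities: u(73300) = δ^5·u(200419) ⇒ δ^5 = u(73300)/u(200419).
Since u(x) = √x, δ^5 = √(73300/200419) = 0.60476.
Hence δ = (0.60476)^(1/5) = 0.904308.

δ ≈ 0.9043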